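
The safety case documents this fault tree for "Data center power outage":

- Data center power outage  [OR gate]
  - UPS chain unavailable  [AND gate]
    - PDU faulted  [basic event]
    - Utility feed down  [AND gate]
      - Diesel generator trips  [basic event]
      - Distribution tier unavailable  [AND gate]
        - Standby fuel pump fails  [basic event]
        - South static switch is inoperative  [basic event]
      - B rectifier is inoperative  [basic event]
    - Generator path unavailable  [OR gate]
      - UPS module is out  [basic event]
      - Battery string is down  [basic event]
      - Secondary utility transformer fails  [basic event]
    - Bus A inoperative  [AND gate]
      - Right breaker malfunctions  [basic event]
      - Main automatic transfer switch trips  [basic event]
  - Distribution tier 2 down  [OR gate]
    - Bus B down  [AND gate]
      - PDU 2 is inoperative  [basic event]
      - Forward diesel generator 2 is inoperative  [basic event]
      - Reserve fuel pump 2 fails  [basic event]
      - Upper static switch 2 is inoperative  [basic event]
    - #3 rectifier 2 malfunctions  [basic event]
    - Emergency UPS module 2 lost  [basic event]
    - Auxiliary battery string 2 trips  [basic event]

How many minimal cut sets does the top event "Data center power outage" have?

7

Distribution tier unavailable [AND]: one cut set from each child combined → 1 × 1 = 1 cut set(s).
Utility feed down [AND]: one cut set from each child combined → 1 × 1 × 1 = 1 cut set(s).
Generator path unavailable [OR]: union of children's cut sets → 3 cut set(s).
Bus A inoperative [AND]: one cut set from each child combined → 1 × 1 = 1 cut set(s).
UPS chain unavailable [AND]: one cut set from each child combined → 1 × 1 × 3 × 1 = 3 cut set(s).
Bus B down [AND]: one cut set from each child combined → 1 × 1 × 1 × 1 = 1 cut set(s).
Distribution tier 2 down [OR]: union of children's cut sets → 4 cut set(s).
Data center power outage [OR]: union of children's cut sets → 7 cut set(s).
Minimal cut sets: {B rectifier is inoperative, Diesel generator trips, Main automatic transfer switch trips, PDU faulted, Right breaker malfunctions, South static switch is inoperative, Standby fuel pump fails, UPS module is out}; {B rectifier is inoperative, Battery string is down, Diesel generator trips, Main automatic transfer switch trips, PDU faulted, Right breaker malfunctions, South static switch is inoperative, Standby fuel pump fails}; {B rectifier is inoperative, Diesel generator trips, Main automatic transfer switch trips, PDU faulted, Right breaker malfunctions, Secondary utility transformer fails, South static switch is inoperative, Standby fuel pump fails}; {Forward diesel generator 2 is inoperative, PDU 2 is inoperative, Reserve fuel pump 2 fails, Upper static switch 2 is inoperative}; {#3 rectifier 2 malfunctions}; {Emergency UPS module 2 lost}; {Auxiliary battery string 2 trips}.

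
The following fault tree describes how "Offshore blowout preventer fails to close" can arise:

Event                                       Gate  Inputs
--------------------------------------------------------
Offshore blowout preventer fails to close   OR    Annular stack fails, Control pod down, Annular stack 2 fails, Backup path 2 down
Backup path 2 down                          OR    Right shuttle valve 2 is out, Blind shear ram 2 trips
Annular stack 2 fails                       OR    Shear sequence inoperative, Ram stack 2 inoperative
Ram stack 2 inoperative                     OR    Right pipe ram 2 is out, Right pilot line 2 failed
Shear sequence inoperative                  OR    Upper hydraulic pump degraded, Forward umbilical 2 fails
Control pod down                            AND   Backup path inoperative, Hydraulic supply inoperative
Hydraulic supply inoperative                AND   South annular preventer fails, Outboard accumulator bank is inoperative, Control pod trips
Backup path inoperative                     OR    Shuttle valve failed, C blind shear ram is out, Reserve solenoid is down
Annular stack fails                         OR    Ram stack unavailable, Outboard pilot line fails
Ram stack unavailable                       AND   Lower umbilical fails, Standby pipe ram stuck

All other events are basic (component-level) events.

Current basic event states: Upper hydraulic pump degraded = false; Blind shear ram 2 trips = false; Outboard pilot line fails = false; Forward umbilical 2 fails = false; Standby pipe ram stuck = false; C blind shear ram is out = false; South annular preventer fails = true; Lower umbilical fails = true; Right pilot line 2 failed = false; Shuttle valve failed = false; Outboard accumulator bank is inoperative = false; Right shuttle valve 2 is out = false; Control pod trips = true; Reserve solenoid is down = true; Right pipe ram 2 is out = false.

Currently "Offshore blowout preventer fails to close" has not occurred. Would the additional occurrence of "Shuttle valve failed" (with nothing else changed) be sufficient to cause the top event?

Counterfactual: set "Shuttle valve failed" to occurred.
Ram stack unavailable [AND]: Lower umbilical fails=occurs, Standby pipe ram stuck=not → not all inputs occur → does not occur.
Annular stack fails [OR]: Ram stack unavailable=not, Outboard pilot line fails=not → no input occurs → does not occur.
Backup path inoperative [OR]: Shuttle valve failed=occurs, C blind shear ram is out=not, Reserve solenoid is down=occurs → at least one input occurs → occurs.
Hydraulic supply inoperative [AND]: South annular preventer fails=occurs, Outboard accumulator bank is inoperative=not, Control pod trips=occurs → not all inputs occur → does not occur.
Control pod down [AND]: Backup path inoperative=occurs, Hydraulic supply inoperative=not → not all inputs occur → does not occur.
Shear sequence inoperative [OR]: Upper hydraulic pump degraded=not, Forward umbilical 2 fails=not → no input occurs → does not occur.
Ram stack 2 inoperative [OR]: Right pipe ram 2 is out=not, Right pilot line 2 failed=not → no input occurs → does not occur.
Annular stack 2 fails [OR]: Shear sequence inoperative=not, Ram stack 2 inoperative=not → no input occurs → does not occur.
Backup path 2 down [OR]: Right shuttle valve 2 is out=not, Blind shear ram 2 trips=not → no input occurs → does not occur.
Offshore blowout preventer fails to close [OR]: Annular stack fails=not, Control pod down=not, Annular stack 2 fails=not, Backup path 2 down=not → no input occurs → does not occur.

No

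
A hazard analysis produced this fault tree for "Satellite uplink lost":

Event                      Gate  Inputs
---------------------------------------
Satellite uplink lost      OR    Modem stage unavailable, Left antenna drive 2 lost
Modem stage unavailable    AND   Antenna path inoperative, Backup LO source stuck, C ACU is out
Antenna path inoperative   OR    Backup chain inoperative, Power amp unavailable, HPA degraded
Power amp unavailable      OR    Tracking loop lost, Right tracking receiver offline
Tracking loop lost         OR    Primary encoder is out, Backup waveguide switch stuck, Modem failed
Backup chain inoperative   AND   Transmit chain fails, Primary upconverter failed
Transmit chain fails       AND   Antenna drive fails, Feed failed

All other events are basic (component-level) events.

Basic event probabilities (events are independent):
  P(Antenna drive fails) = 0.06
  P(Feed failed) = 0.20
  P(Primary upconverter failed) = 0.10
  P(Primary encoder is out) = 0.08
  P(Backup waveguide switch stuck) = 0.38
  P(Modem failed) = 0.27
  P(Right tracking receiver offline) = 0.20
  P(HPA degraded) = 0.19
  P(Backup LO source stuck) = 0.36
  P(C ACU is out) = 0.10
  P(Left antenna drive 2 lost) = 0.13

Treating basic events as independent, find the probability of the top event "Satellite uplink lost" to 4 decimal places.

0.1529

P(Transmit chain fails) [AND] = 0.06 × 0.20 = 0.012000
P(Backup chain inoperative) [AND] = 0.012000 × 0.10 = 0.001200
P(Tracking loop lost) [OR] = 1 − (1−0.08) × (1−0.38) × (1−0.27) = 0.583608
P(Power amp unavailable) [OR] = 1 − (1−0.583608) × (1−0.20) = 0.666886
P(Antenna path inoperative) [OR] = 1 − (1−0.001200) × (1−0.666886) × (1−0.19) = 0.730501
P(Modem stage unavailable) [AND] = 0.730501 × 0.36 × 0.10 = 0.026298
P(Satellite uplink lost) [OR] = 1 − (1−0.026298) × (1−0.13) = 0.152879
Rounded to 4 decimal places: P(Satellite uplink lost) ≈ 0.1529.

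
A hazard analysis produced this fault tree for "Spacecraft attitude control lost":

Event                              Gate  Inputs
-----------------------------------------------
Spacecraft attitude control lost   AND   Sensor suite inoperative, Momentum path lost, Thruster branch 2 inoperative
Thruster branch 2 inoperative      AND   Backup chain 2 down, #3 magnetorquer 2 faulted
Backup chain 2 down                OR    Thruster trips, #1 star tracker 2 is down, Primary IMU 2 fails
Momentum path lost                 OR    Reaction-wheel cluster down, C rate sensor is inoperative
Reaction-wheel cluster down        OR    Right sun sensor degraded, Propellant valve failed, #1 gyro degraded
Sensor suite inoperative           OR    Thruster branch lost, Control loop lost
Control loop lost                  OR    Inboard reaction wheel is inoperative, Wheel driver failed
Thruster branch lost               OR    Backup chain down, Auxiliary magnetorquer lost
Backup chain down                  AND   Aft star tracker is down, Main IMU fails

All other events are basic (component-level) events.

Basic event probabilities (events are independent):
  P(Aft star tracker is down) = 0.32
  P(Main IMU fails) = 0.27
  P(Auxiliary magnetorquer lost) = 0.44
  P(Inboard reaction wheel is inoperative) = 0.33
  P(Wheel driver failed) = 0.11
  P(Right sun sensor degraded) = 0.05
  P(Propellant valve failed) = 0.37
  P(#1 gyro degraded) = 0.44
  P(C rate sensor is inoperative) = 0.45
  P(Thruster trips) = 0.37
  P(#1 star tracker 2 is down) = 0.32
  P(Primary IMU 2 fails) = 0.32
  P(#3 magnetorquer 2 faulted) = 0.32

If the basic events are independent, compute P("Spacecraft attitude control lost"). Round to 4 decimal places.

P(Backup chain down) [AND] = 0.32 × 0.27 = 0.086400
P(Thruster branch lost) [OR] = 1 − (1−0.086400) × (1−0.44) = 0.488384
P(Control loop lost) [OR] = 1 − (1−0.33) × (1−0.11) = 0.403700
P(Sensor suite inoperative) [OR] = 1 − (1−0.488384) × (1−0.403700) = 0.694923
P(Reaction-wheel cluster down) [OR] = 1 − (1−0.05) × (1−0.37) × (1−0.44) = 0.664840
P(Momentum path lost) [OR] = 1 − (1−0.664840) × (1−0.45) = 0.815662
P(Backup chain 2 down) [OR] = 1 − (1−0.37) × (1−0.32) × (1−0.32) = 0.708688
P(Thruster branch 2 inoperative) [AND] = 0.708688 × 0.32 = 0.226780
P(Spacecraft attitude control lost) [AND] = 0.694923 × 0.815662 × 0.226780 = 0.128544
Rounded to 4 decimal places: P(Spacecraft attitude control lost) ≈ 0.1285.

0.1285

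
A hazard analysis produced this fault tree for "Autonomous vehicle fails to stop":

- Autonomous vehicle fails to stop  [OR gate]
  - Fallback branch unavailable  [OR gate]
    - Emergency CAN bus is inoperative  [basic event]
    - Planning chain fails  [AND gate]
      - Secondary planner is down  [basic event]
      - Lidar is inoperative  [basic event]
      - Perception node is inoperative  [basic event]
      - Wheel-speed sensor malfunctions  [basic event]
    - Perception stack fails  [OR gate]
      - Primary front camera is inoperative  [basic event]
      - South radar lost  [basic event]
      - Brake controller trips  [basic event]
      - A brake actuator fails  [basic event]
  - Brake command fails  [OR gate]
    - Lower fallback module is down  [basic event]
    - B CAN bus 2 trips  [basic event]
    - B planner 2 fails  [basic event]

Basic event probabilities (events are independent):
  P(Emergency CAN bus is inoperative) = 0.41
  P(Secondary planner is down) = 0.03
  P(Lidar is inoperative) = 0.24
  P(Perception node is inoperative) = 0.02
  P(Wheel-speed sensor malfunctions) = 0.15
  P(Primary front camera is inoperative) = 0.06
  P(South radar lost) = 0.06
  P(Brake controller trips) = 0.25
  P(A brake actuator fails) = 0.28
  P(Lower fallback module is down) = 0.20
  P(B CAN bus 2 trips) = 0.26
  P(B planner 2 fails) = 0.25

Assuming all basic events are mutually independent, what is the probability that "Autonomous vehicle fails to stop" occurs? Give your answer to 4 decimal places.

0.8750

P(Planning chain fails) [AND] = 0.03 × 0.24 × 0.02 × 0.15 = 0.000022
P(Perception stack fails) [OR] = 1 − (1−0.06) × (1−0.06) × (1−0.25) × (1−0.28) = 0.522856
P(Fallback branch unavailable) [OR] = 1 − (1−0.41) × (1−0.000022) × (1−0.522856) = 0.718491
P(Brake command fails) [OR] = 1 − (1−0.20) × (1−0.26) × (1−0.25) = 0.556000
P(Autonomous vehicle fails to stop) [OR] = 1 − (1−0.718491) × (1−0.556000) = 0.875010
Rounded to 4 decimal places: P(Autonomous vehicle fails to stop) ≈ 0.8750.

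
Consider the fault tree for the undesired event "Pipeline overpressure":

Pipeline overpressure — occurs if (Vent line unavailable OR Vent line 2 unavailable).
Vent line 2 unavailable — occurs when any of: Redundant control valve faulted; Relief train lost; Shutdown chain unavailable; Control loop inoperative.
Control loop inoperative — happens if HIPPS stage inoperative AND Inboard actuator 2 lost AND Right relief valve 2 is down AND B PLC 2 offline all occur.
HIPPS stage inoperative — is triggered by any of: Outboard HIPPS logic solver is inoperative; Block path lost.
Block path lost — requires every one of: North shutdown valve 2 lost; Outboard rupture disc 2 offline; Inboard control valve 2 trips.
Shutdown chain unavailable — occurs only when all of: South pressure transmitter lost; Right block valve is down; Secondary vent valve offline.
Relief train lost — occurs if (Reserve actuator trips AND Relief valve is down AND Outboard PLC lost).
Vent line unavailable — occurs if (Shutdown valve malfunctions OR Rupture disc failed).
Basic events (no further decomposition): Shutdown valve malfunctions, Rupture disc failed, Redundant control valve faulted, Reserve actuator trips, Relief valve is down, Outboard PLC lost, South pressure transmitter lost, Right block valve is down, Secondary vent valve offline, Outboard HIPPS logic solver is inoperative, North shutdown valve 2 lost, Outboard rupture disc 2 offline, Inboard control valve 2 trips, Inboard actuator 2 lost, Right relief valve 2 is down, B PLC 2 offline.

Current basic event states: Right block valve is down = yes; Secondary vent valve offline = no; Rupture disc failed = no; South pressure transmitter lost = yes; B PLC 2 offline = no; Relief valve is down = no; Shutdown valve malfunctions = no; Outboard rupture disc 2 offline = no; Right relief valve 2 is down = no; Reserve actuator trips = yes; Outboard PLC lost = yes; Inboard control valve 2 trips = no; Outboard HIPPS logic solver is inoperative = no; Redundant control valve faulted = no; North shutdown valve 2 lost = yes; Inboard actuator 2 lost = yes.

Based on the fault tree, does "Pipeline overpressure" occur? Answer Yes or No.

Vent line unavailable [OR]: Shutdown valve malfunctions=not, Rupture disc failed=not → no input occurs → does not occur.
Relief train lost [AND]: Reserve actuator trips=occurs, Relief valve is down=not, Outboard PLC lost=occurs → not all inputs occur → does not occur.
Shutdown chain unavailable [AND]: South pressure transmitter lost=occurs, Right block valve is down=occurs, Secondary vent valve offline=not → not all inputs occur → does not occur.
Block path lost [AND]: North shutdown valve 2 lost=occurs, Outboard rupture disc 2 offline=not, Inboard control valve 2 trips=not → not all inputs occur → does not occur.
HIPPS stage inoperative [OR]: Outboard HIPPS logic solver is inoperative=not, Block path lost=not → no input occurs → does not occur.
Control loop inoperative [AND]: HIPPS stage inoperative=not, Inboard actuator 2 lost=occurs, Right relief valve 2 is down=not, B PLC 2 offline=not → not all inputs occur → does not occur.
Vent line 2 unavailable [OR]: Redundant control valve faulted=not, Relief train lost=not, Shutdown chain unavailable=not, Control loop inoperative=not → no input occurs → does not occur.
Pipeline overpressure [OR]: Vent line unavailable=not, Vent line 2 unavailable=not → no input occurs → does not occur.

No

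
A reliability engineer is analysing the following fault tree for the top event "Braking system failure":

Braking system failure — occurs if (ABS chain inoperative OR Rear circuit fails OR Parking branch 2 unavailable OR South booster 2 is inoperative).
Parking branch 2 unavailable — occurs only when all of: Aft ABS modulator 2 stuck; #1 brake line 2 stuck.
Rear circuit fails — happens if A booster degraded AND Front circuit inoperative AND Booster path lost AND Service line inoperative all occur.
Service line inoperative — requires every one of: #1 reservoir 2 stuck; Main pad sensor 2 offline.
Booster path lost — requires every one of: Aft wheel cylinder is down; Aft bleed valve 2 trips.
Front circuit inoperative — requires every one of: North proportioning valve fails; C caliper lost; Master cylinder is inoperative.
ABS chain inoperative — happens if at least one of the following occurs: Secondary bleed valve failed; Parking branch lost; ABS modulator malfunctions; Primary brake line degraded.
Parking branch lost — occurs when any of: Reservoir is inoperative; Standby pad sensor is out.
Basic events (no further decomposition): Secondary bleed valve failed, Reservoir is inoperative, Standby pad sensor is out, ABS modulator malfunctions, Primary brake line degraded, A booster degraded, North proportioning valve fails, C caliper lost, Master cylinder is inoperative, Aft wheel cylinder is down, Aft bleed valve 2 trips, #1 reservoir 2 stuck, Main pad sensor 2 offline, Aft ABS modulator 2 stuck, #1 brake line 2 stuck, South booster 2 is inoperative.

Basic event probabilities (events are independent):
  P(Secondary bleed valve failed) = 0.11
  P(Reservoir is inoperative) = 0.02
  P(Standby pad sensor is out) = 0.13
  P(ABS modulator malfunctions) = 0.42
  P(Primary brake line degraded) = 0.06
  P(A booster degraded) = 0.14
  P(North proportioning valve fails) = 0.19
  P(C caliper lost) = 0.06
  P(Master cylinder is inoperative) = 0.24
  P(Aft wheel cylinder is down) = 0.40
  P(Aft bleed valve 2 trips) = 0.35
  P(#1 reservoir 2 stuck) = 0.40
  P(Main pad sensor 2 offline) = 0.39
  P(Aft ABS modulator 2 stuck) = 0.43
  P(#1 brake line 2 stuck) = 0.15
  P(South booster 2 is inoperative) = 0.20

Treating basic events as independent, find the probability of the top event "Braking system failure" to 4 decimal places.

0.6904

P(Parking branch lost) [OR] = 1 − (1−0.02) × (1−0.13) = 0.147400
P(ABS chain inoperative) [OR] = 1 − (1−0.11) × (1−0.147400) × (1−0.42) × (1−0.06) = 0.586295
P(Front circuit inoperative) [AND] = 0.19 × 0.06 × 0.24 = 0.002736
P(Booster path lost) [AND] = 0.40 × 0.35 = 0.140000
P(Service line inoperative) [AND] = 0.40 × 0.39 = 0.156000
P(Rear circuit fails) [AND] = 0.14 × 0.002736 × 0.140000 × 0.156000 = 0.000008
P(Parking branch 2 unavailable) [AND] = 0.43 × 0.15 = 0.064500
P(Braking system failure) [OR] = 1 − (1−0.586295) × (1−0.000008) × (1−0.064500) × (1−0.20) = 0.690386
Rounded to 4 decimal places: P(Braking system failure) ≈ 0.6904.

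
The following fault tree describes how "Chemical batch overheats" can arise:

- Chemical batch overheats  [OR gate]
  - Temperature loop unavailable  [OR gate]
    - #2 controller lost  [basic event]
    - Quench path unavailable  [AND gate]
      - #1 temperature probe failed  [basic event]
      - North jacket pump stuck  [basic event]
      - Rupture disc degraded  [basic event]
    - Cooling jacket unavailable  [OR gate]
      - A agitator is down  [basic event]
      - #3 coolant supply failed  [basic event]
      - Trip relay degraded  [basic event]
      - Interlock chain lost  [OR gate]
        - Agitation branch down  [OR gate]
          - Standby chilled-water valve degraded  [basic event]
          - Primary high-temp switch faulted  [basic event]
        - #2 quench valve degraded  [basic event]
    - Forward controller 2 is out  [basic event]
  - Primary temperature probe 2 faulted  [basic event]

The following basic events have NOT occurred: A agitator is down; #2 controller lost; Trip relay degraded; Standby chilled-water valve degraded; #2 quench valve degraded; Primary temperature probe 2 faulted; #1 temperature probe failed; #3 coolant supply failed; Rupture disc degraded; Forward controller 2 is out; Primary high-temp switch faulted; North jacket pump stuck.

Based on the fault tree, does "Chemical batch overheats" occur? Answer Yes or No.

Quench path unavailable [AND]: #1 temperature probe failed=not, North jacket pump stuck=not, Rupture disc degraded=not → not all inputs occur → does not occur.
Agitation branch down [OR]: Standby chilled-water valve degraded=not, Primary high-temp switch faulted=not → no input occurs → does not occur.
Interlock chain lost [OR]: Agitation branch down=not, #2 quench valve degraded=not → no input occurs → does not occur.
Cooling jacket unavailable [OR]: A agitator is down=not, #3 coolant supply failed=not, Trip relay degraded=not, Interlock chain lost=not → no input occurs → does not occur.
Temperature loop unavailable [OR]: #2 controller lost=not, Quench path unavailable=not, Cooling jacket unavailable=not, Forward controller 2 is out=not → no input occurs → does not occur.
Chemical batch overheats [OR]: Temperature loop unavailable=not, Primary temperature probe 2 faulted=not → no input occurs → does not occur.

No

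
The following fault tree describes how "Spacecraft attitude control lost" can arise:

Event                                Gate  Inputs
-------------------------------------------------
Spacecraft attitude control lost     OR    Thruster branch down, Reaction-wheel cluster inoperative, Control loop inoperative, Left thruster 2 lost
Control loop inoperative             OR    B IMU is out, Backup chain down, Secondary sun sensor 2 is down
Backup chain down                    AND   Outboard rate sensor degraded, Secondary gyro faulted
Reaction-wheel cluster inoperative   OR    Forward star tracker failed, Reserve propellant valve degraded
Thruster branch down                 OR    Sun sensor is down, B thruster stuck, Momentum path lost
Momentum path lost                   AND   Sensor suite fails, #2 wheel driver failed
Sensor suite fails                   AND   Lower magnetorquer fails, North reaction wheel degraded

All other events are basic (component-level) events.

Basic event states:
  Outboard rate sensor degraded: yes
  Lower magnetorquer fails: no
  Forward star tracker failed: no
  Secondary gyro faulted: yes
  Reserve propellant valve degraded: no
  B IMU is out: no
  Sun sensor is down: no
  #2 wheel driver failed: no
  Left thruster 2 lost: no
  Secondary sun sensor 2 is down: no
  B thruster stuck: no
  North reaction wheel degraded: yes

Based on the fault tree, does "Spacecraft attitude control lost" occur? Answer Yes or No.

Yes

Sensor suite fails [AND]: Lower magnetorquer fails=not, North reaction wheel degraded=occurs → not all inputs occur → does not occur.
Momentum path lost [AND]: Sensor suite fails=not, #2 wheel driver failed=not → not all inputs occur → does not occur.
Thruster branch down [OR]: Sun sensor is down=not, B thruster stuck=not, Momentum path lost=not → no input occurs → does not occur.
Reaction-wheel cluster inoperative [OR]: Forward star tracker failed=not, Reserve propellant valve degraded=not → no input occurs → does not occur.
Backup chain down [AND]: Outboard rate sensor degraded=occurs, Secondary gyro faulted=occurs → all inputs occur → occurs.
Control loop inoperative [OR]: B IMU is out=not, Backup chain down=occurs, Secondary sun sensor 2 is down=not → at least one input occurs → occurs.
Spacecraft attitude control lost [OR]: Thruster branch down=not, Reaction-wheel cluster inoperative=not, Control loop inoperative=occurs, Left thruster 2 lost=not → at least one input occurs → occurs.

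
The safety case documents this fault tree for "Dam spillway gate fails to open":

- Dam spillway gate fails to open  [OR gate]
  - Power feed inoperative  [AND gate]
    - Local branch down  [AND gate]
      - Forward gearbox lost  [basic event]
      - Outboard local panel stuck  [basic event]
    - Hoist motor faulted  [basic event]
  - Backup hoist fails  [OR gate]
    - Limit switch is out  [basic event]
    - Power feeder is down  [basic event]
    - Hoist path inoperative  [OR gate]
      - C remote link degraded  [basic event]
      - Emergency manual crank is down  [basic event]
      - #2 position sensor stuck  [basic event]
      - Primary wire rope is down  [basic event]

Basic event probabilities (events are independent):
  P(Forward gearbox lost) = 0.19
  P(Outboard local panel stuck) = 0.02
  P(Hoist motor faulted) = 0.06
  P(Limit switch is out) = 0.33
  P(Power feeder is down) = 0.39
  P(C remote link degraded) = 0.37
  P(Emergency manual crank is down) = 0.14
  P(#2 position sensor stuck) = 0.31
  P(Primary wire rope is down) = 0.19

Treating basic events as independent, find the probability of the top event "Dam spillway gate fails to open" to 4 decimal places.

0.8763

P(Local branch down) [AND] = 0.19 × 0.02 = 0.003800
P(Power feed inoperative) [AND] = 0.003800 × 0.06 = 0.000228
P(Hoist path inoperative) [OR] = 1 − (1−0.37) × (1−0.14) × (1−0.31) × (1−0.19) = 0.697188
P(Backup hoist fails) [OR] = 1 − (1−0.33) × (1−0.39) × (1−0.697188) = 0.876241
P(Dam spillway gate fails to open) [OR] = 1 − (1−0.000228) × (1−0.876241) = 0.876269
Rounded to 4 decimal places: P(Dam spillway gate fails to open) ≈ 0.8763.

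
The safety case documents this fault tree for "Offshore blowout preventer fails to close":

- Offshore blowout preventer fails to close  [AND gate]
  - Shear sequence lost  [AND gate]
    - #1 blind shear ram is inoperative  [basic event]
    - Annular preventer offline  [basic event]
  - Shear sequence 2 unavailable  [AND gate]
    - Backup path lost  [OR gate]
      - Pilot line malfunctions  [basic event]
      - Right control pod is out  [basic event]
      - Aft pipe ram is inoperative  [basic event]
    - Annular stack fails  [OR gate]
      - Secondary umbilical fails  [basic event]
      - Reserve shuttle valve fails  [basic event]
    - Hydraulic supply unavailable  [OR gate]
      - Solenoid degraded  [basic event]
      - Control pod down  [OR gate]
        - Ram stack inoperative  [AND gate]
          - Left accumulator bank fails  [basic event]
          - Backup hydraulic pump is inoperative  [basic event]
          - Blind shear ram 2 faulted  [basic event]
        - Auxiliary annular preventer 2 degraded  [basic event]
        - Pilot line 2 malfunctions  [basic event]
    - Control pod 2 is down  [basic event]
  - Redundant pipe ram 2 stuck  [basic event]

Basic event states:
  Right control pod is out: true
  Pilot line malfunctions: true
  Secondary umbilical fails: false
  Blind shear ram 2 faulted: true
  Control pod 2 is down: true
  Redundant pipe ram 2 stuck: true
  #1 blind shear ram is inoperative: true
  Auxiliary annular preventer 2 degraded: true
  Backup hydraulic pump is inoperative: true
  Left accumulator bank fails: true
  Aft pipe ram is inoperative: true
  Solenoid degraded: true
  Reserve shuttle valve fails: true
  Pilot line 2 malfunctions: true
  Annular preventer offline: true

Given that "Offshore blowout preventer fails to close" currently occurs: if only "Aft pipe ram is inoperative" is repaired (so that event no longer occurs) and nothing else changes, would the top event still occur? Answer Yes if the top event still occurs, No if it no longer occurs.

Counterfactual: set "Aft pipe ram is inoperative" to not occurred.
Shear sequence lost [AND]: #1 blind shear ram is inoperative=occurs, Annular preventer offline=occurs → all inputs occur → occurs.
Backup path lost [OR]: Pilot line malfunctions=occurs, Right control pod is out=occurs, Aft pipe ram is inoperative=not → at least one input occurs → occurs.
Annular stack fails [OR]: Secondary umbilical fails=not, Reserve shuttle valve fails=occurs → at least one input occurs → occurs.
Ram stack inoperative [AND]: Left accumulator bank fails=occurs, Backup hydraulic pump is inoperative=occurs, Blind shear ram 2 faulted=occurs → all inputs occur → occurs.
Control pod down [OR]: Ram stack inoperative=occurs, Auxiliary annular preventer 2 degraded=occurs, Pilot line 2 malfunctions=occurs → at least one input occurs → occurs.
Hydraulic supply unavailable [OR]: Solenoid degraded=occurs, Control pod down=occurs → at least one input occurs → occurs.
Shear sequence 2 unavailable [AND]: Backup path lost=occurs, Annular stack fails=occurs, Hydraulic supply unavailable=occurs, Control pod 2 is down=occurs → all inputs occur → occurs.
Offshore blowout preventer fails to close [AND]: Shear sequence lost=occurs, Shear sequence 2 unavailable=occurs, Redundant pipe ram 2 stuck=occurs → all inputs occur → occurs.

Yes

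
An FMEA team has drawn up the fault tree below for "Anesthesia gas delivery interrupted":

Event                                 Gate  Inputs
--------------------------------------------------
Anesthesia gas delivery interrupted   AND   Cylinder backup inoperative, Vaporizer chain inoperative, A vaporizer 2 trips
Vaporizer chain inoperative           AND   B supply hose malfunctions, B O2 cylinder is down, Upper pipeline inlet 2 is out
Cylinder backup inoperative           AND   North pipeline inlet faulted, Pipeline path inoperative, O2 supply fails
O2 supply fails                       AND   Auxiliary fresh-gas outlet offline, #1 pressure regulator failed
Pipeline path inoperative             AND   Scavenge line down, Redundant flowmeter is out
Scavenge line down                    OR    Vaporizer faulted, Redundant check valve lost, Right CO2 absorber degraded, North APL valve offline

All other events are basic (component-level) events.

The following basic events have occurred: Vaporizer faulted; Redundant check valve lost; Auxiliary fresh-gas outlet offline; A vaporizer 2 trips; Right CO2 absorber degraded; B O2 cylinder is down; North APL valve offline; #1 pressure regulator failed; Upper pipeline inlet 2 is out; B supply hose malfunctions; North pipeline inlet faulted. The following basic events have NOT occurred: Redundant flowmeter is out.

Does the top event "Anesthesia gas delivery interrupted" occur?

No

Scavenge line down [OR]: Vaporizer faulted=occurs, Redundant check valve lost=occurs, Right CO2 absorber degraded=occurs, North APL valve offline=occurs → at least one input occurs → occurs.
Pipeline path inoperative [AND]: Scavenge line down=occurs, Redundant flowmeter is out=not → not all inputs occur → does not occur.
O2 supply fails [AND]: Auxiliary fresh-gas outlet offline=occurs, #1 pressure regulator failed=occurs → all inputs occur → occurs.
Cylinder backup inoperative [AND]: North pipeline inlet faulted=occurs, Pipeline path inoperative=not, O2 supply fails=occurs → not all inputs occur → does not occur.
Vaporizer chain inoperative [AND]: B supply hose malfunctions=occurs, B O2 cylinder is down=occurs, Upper pipeline inlet 2 is out=occurs → all inputs occur → occurs.
Anesthesia gas delivery interrupted [AND]: Cylinder backup inoperative=not, Vaporizer chain inoperative=occurs, A vaporizer 2 trips=occurs → not all inputs occur → does not occur.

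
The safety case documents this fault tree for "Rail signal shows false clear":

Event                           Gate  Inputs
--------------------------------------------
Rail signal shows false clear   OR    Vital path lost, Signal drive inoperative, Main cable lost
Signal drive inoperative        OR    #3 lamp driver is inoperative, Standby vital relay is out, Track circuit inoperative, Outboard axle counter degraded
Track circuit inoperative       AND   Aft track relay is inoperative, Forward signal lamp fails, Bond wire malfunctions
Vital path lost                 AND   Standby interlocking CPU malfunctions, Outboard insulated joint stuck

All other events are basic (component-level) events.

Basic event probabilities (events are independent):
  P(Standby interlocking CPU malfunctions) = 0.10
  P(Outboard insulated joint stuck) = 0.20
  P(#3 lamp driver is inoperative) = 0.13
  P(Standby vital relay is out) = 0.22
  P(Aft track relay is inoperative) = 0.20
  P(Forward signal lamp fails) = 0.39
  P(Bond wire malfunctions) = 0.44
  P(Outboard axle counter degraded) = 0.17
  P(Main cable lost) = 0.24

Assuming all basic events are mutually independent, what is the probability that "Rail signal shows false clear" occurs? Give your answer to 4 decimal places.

0.5949

P(Vital path lost) [AND] = 0.10 × 0.20 = 0.020000
P(Track circuit inoperative) [AND] = 0.20 × 0.39 × 0.44 = 0.034320
P(Signal drive inoperative) [OR] = 1 − (1−0.13) × (1−0.22) × (1−0.034320) × (1−0.17) = 0.456092
P(Rail signal shows false clear) [OR] = 1 − (1−0.020000) × (1−0.456092) × (1−0.24) = 0.594897
Rounded to 4 decimal places: P(Rail signal shows false clear) ≈ 0.5949.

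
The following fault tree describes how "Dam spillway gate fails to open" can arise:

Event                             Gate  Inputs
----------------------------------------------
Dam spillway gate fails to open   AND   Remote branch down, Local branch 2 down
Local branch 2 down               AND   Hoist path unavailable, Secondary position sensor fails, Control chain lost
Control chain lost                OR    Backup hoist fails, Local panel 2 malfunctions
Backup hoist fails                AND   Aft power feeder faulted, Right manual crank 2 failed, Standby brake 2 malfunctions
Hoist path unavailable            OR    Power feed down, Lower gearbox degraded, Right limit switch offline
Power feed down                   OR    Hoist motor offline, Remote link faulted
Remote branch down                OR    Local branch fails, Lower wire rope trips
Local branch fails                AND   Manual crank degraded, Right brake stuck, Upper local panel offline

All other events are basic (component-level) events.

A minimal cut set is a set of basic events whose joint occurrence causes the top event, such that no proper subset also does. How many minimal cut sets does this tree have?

Local branch fails [AND]: one cut set from each child combined → 1 × 1 × 1 = 1 cut set(s).
Remote branch down [OR]: union of children's cut sets → 2 cut set(s).
Power feed down [OR]: union of children's cut sets → 2 cut set(s).
Hoist path unavailable [OR]: union of children's cut sets → 4 cut set(s).
Backup hoist fails [AND]: one cut set from each child combined → 1 × 1 × 1 = 1 cut set(s).
Control chain lost [OR]: union of children's cut sets → 2 cut set(s).
Local branch 2 down [AND]: one cut set from each child combined → 4 × 1 × 2 = 8 cut set(s).
Dam spillway gate fails to open [AND]: one cut set from each child combined → 2 × 8 = 16 cut set(s).

16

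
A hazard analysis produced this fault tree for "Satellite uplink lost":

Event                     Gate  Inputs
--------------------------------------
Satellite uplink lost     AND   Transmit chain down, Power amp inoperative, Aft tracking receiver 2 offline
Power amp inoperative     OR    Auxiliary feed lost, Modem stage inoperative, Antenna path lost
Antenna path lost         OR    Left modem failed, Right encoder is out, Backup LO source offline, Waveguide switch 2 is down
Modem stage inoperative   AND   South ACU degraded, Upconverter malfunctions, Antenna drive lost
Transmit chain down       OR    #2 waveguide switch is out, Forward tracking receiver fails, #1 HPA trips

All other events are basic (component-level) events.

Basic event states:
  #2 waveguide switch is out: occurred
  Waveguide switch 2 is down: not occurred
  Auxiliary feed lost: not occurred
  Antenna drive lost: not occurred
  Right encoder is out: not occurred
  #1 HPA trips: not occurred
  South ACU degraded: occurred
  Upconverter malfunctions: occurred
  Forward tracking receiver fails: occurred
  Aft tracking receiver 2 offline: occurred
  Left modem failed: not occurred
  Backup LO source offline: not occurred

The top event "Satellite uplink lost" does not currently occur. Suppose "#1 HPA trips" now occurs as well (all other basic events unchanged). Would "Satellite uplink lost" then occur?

Counterfactual: set "#1 HPA trips" to occurred.
Transmit chain down [OR]: #2 waveguide switch is out=occurs, Forward tracking receiver fails=occurs, #1 HPA trips=occurs → at least one input occurs → occurs.
Modem stage inoperative [AND]: South ACU degraded=occurs, Upconverter malfunctions=occurs, Antenna drive lost=not → not all inputs occur → does not occur.
Antenna path lost [OR]: Left modem failed=not, Right encoder is out=not, Backup LO source offline=not, Waveguide switch 2 is down=not → no input occurs → does not occur.
Power amp inoperative [OR]: Auxiliary feed lost=not, Modem stage inoperative=not, Antenna path lost=not → no input occurs → does not occur.
Satellite uplink lost [AND]: Transmit chain down=occurs, Power amp inoperative=not, Aft tracking receiver 2 offline=occurs → not all inputs occur → does not occur.

No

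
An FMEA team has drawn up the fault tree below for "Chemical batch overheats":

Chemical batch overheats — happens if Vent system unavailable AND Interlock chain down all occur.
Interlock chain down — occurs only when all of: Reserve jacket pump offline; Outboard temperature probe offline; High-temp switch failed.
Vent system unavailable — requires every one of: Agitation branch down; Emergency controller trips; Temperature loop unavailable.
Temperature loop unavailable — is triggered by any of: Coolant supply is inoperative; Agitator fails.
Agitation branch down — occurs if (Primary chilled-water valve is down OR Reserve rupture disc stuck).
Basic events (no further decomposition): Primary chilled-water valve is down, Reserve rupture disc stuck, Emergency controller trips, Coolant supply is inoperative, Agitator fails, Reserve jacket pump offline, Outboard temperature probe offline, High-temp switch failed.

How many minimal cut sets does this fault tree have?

Agitation branch down [OR]: union of children's cut sets → 2 cut set(s).
Temperature loop unavailable [OR]: union of children's cut sets → 2 cut set(s).
Vent system unavailable [AND]: one cut set from each child combined → 2 × 1 × 2 = 4 cut set(s).
Interlock chain down [AND]: one cut set from each child combined → 1 × 1 × 1 = 1 cut set(s).
Chemical batch overheats [AND]: one cut set from each child combined → 4 × 1 = 4 cut set(s).
Minimal cut sets: {Coolant supply is inoperative, Emergency controller trips, High-temp switch failed, Outboard temperature probe offline, Primary chilled-water valve is down, Reserve jacket pump offline}; {Agitator fails, Emergency controller trips, High-temp switch failed, Outboard temperature probe offline, Primary chilled-water valve is down, Reserve jacket pump offline}; {Coolant supply is inoperative, Emergency controller trips, High-temp switch failed, Outboard temperature probe offline, Reserve jacket pump offline, Reserve rupture disc stuck}; {Agitator fails, Emergency controller trips, High-temp switch failed, Outboard temperature probe offline, Reserve jacket pump offline, Reserve rupture disc stuck}.

4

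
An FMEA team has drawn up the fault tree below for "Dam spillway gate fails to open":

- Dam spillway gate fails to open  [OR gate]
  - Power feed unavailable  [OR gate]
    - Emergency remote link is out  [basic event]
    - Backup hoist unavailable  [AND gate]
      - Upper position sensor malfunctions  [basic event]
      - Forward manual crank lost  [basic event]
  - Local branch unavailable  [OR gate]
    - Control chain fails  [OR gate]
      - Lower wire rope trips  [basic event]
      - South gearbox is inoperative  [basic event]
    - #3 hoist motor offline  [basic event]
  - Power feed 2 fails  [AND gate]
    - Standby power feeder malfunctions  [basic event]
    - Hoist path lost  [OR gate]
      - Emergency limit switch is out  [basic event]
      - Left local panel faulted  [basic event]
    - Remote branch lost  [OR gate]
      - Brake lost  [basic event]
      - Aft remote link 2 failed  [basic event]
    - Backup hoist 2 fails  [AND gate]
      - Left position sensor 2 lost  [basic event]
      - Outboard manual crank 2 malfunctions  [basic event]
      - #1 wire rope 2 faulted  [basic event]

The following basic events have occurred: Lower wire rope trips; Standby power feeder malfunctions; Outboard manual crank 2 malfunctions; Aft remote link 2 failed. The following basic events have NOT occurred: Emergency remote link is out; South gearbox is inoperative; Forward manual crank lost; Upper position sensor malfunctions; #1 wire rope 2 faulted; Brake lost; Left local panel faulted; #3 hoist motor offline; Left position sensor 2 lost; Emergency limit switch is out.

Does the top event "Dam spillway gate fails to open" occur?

Backup hoist unavailable [AND]: Upper position sensor malfunctions=not, Forward manual crank lost=not → not all inputs occur → does not occur.
Power feed unavailable [OR]: Emergency remote link is out=not, Backup hoist unavailable=not → no input occurs → does not occur.
Control chain fails [OR]: Lower wire rope trips=occurs, South gearbox is inoperative=not → at least one input occurs → occurs.
Local branch unavailable [OR]: Control chain fails=occurs, #3 hoist motor offline=not → at least one input occurs → occurs.
Hoist path lost [OR]: Emergency limit switch is out=not, Left local panel faulted=not → no input occurs → does not occur.
Remote branch lost [OR]: Brake lost=not, Aft remote link 2 failed=occurs → at least one input occurs → occurs.
Backup hoist 2 fails [AND]: Left position sensor 2 lost=not, Outboard manual crank 2 malfunctions=occurs, #1 wire rope 2 faulted=not → not all inputs occur → does not occur.
Power feed 2 fails [AND]: Standby power feeder malfunctions=occurs, Hoist path lost=not, Remote branch lost=occurs, Backup hoist 2 fails=not → not all inputs occur → does not occur.
Dam spillway gate fails to open [OR]: Power feed unavailable=not, Local branch unavailable=occurs, Power feed 2 fails=not → at least one input occurs → occurs.

Yes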